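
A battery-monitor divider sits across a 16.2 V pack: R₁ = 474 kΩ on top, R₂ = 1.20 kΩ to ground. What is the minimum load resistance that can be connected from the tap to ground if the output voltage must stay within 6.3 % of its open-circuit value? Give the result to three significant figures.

R_L(min) ≈ 17.8 kΩ

Output resistance R_th = R₁‖R₂ = (474 × 1.20)/475.2 = 1.197 kΩ.
The fractional drop is R_th/(R_th + R_L); requiring this ≤ 0.0630 gives R_L ≥ R_th(1/0.0630 − 1) = 1.197 × 14.87 = 17.8 kΩ.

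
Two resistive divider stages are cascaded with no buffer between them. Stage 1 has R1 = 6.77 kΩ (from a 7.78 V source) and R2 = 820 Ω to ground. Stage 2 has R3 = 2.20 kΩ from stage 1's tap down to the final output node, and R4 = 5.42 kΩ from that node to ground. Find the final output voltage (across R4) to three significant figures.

Stage 2 presents R3+R4 = 7620 Ω as a load on stage 1's tap.
Stage 1's lower leg becomes R2‖(R3+R4) = 740.3 Ω, so V_mid = 7.78 × 740.3/7510 = 0.7669 V.
Stage 2 is itself unloaded: V_out = V_mid × R4/(R3+R4) = 0.7669 × 5420/7620 = 0.545 V.

V_out ≈ 0.545 V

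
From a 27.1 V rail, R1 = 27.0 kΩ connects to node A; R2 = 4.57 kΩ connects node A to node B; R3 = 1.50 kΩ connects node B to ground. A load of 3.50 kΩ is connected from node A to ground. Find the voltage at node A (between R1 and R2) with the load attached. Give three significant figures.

V ≈ 2.06 V

Below node A the series string R2+R3 = 6.070 kΩ sits in parallel with the 3.50 kΩ load: 2.220 kΩ.
V_A = 27.1 × 2.220/(27.0 + 2.220) = 2.06 V.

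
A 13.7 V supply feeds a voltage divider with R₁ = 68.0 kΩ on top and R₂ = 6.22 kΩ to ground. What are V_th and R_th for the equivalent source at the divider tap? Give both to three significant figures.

V_th = 1.15 V, R_th = 5.70 kΩ

V_th is the open-circuit tap voltage: 13.7 × 6.22/(68.0 + 6.22) = 1.15 V.
With the supply zeroed, R₁ and R₂ appear in parallel from the tap: R_th = R₁‖R₂ = (68.0 × 6.22)/74.22 = 5.70 kΩ.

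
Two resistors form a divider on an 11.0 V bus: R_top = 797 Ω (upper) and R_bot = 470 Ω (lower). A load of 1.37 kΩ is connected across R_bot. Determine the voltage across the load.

The load sits in parallel with R_bot: R_bot‖R_L = (470 × 1370) / (470 + 1370) = 349.9 Ω.
V_out = 11.0 × 349.9 / (797 + 349.9) = 11.0 × 349.9/1147 = 3.36 V.
(Unloaded it would have been 4.08 V.)

V_out ≈ 3.36 V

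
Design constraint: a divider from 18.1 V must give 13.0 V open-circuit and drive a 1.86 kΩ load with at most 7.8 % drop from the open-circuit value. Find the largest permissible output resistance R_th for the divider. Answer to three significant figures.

Loading drop = R_th/(R_th + R_L) ≤ 0.0780, so R_th ≤ R_L · ε/(1−ε) = 1.86 kΩ × 0.0780/0.9220 = 157 Ω.
(Any R1, R2 with R2/(R1+R2) = 0.718 and R1‖R2 ≤ 157 Ω will meet the spec.)

R_th ≤ 157 Ω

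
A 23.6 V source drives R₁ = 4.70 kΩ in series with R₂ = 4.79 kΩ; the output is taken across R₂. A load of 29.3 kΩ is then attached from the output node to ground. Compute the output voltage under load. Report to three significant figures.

V_out ≈ 11.0 V

The load sits in parallel with R₂: R₂‖R_L = (4.79 × 29.3) / (4.79 + 29.3) = 4.117 kΩ.
V_out = 23.6 × 4.117 / (4.70 + 4.117) = 23.6 × 4.117/8.817 = 11.0 V.
(Unloaded it would have been 11.9 V.)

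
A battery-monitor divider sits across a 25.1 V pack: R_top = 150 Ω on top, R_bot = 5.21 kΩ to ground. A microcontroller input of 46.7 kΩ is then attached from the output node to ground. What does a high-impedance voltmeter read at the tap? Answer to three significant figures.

The load sits in parallel with R_bot: R_bot‖R_L = (5210 × 46700) / (5210 + 46700) = 4687 Ω.
V_out = 25.1 × 4687 / (150 + 4687) = 25.1 × 4687/4837 = 24.3 V.

V_out ≈ 24.3 V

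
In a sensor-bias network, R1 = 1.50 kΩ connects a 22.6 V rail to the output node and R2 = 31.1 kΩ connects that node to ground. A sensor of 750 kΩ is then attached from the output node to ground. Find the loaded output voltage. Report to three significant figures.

V_out ≈ 21.5 V

The load sits in parallel with R2: R2‖R_L = (31.1 × 750) / (31.1 + 750) = 29.86 kΩ.
V_out = 22.6 × 29.86 / (1.50 + 29.86) = 22.6 × 29.86/31.36 = 21.5 V.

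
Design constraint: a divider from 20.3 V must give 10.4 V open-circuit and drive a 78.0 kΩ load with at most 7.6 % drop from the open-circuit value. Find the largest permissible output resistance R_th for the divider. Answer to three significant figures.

Loading drop = R_th/(R_th + R_L) ≤ 0.0760, so R_th ≤ R_L · ε/(1−ε) = 78.0 kΩ × 0.0760/0.9240 = 6.42 kΩ.
(Any R1, R2 with R2/(R1+R2) = 0.512 and R1‖R2 ≤ 6.42 kΩ will meet the spec.)

R_th ≤ 6.42 kΩ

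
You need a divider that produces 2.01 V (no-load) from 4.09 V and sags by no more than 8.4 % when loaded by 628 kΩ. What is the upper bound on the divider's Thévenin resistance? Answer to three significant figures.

R_th ≤ 57.6 kΩ

Loading drop = R_th/(R_th + R_L) ≤ 0.0840, so R_th ≤ R_L · ε/(1−ε) = 628 kΩ × 0.0840/0.9160 = 57.6 kΩ.
(Any R1, R2 with R2/(R1+R2) = 0.491 and R1‖R2 ≤ 57.6 kΩ will meet the spec.)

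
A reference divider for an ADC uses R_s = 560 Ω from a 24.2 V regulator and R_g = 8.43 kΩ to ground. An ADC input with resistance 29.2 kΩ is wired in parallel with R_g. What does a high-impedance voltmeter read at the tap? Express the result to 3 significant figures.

V_out ≈ 22.3 V

The load sits in parallel with R_g: R_g‖R_L = (8430 × 29200) / (8430 + 29200) = 6541 Ω.
V_out = 24.2 × 6541 / (560 + 6541) = 24.2 × 6541/7101 = 22.3 V.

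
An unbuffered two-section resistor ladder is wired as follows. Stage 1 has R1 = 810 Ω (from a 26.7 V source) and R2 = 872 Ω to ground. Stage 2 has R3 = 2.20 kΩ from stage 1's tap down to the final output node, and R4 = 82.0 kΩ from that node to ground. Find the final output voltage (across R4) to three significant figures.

Stage 2 presents R3+R4 = 84200 Ω as a load on stage 1's tap.
Stage 1's lower leg becomes R2‖(R3+R4) = 863.1 Ω, so V_mid = 26.7 × 863.1/1673 = 13.77 V.
Stage 2 is itself unloaded: V_out = V_mid × R4/(R3+R4) = 13.77 × 82000/84200 = 13.4 V.

V_out ≈ 13.4 V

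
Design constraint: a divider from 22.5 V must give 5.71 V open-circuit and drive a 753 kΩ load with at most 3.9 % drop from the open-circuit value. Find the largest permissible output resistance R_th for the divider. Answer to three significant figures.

Loading drop = R_th/(R_th + R_L) ≤ 0.0390, so R_th ≤ R_L · ε/(1−ε) = 753 kΩ × 0.0390/0.9610 = 30.6 kΩ.

R_th ≤ 30.6 kΩ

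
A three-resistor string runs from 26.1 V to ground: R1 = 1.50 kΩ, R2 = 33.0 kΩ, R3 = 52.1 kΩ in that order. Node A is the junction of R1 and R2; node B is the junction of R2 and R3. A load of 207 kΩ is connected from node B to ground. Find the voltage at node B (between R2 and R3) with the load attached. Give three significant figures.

V ≈ 14.3 V

At node B, R3 is in parallel with the load: R3‖R_L = 41.62 kΩ.
Below node A the resistance is R2 + (R3‖R_L) = 74.62 kΩ, so V_A = 26.1 × 74.62/76.12 = 25.59 V.
Then V_B = V_A × (R3‖R_L)/(R2 + R3‖R_L) = 25.59 × 41.62/74.62 = 14.3 V.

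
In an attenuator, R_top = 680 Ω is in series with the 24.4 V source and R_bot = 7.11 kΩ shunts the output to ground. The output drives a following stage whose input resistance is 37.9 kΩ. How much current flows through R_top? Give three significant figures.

R_bot‖R_L = 5987 Ω, so the source sees R_top + R_bot‖R_L = 6667 Ω.
I = 24.4 V / 6667 Ω = 3.66 mA.

I ≈ 3.66 mA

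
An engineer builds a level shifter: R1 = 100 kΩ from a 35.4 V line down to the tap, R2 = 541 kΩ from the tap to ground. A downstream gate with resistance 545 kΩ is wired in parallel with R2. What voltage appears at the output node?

V_out ≈ 25.9 V

The load sits in parallel with R2: R2‖R_L = (541 × 545) / (541 + 545) = 271.5 kΩ.
V_out = 35.4 × 271.5 / (100 + 271.5) = 35.4 × 271.5/371.5 = 25.9 V.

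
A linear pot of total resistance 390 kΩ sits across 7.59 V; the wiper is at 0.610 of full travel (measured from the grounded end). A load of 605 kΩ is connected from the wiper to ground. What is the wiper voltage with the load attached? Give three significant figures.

V ≈ 4.01 V

The wiper splits the pot into (1−α)R = 152.1 kΩ above and αR = 237.9 kΩ below.
Lower section ‖ load = 170.8 kΩ.
V_wiper = 7.59 × 170.8/(152.1 + 170.8) = 4.01 V.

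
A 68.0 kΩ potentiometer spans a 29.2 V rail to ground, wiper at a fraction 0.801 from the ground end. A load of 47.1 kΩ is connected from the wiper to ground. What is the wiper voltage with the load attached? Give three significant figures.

V ≈ 19.0 V

The wiper splits the pot into (1−α)R = 13.53 kΩ above and αR = 54.47 kΩ below.
Lower section ‖ load = 25.26 kΩ.
V_wiper = 29.2 × 25.26/(13.53 + 25.26) = 19.0 V.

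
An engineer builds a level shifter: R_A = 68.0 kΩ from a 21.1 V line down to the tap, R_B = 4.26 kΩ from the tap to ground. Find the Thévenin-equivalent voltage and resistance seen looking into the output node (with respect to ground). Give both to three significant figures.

V_th is the open-circuit tap voltage: 21.1 × 4.26/(68.0 + 4.26) = 1.24 V.
With the supply zeroed, R_A and R_B appear in parallel from the tap: R_th = R_A‖R_B = (68.0 × 4.26)/72.26 = 4.01 kΩ.

V_th = 1.24 V, R_th = 4.01 kΩ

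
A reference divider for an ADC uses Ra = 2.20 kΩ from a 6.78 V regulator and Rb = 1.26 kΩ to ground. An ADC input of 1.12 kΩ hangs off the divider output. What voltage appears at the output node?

The load sits in parallel with Rb: Rb‖R_L = (1.26 × 1.12) / (1.26 + 1.12) = 0.5929 kΩ.
V_out = 6.78 × 0.5929 / (2.20 + 0.5929) = 6.78 × 0.5929/2.793 = 1.44 V.

V_out ≈ 1.44 V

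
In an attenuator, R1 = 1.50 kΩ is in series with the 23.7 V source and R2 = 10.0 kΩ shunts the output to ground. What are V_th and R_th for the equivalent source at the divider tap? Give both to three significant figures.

V_th is the open-circuit tap voltage: 23.7 × 10.0/(1.50 + 10.0) = 20.6 V.
With the supply zeroed, R1 and R2 appear in parallel from the tap: R_th = R1‖R2 = (1.50 × 10.0)/11.50 = 1.30 kΩ.

V_th = 20.6 V, R_th = 1.30 kΩ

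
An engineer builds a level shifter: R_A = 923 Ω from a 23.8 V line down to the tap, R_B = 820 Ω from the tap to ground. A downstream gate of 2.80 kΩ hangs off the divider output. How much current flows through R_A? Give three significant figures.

I ≈ 15.3 mA

R_B‖R_L = 634.3 Ω, so the source sees R_A + R_B‖R_L = 1557 Ω.
I = 23.8 V / 1557 Ω = 15.3 mA.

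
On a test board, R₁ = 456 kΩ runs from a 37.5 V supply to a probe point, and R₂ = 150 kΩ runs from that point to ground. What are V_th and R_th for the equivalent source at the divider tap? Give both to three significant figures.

V_th is the open-circuit tap voltage: 37.5 × 150/(456 + 150) = 9.28 V.
With the supply zeroed, R₁ and R₂ appear in parallel from the tap: R_th = R₁‖R₂ = (456 × 150)/606.0 = 113 kΩ.

V_th = 9.28 V, R_th = 113 kΩ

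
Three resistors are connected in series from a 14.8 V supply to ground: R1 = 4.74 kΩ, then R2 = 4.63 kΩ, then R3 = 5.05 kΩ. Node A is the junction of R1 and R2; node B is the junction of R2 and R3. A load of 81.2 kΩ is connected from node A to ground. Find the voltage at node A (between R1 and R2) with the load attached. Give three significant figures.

Below node A the series string R2+R3 = 9.680 kΩ sits in parallel with the 81.2 kΩ load: 8.649 kΩ.
V_A = 14.8 × 8.649/(4.74 + 8.649) = 9.56 V.

V ≈ 9.56 V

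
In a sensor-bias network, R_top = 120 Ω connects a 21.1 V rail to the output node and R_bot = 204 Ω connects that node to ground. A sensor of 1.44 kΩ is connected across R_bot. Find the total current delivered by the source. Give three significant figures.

I ≈ 70.6 mA

R_bot‖R_L = 178.7 Ω, so the source sees R_top + R_bot‖R_L = 298.7 Ω.
I = 21.1 V / 298.7 Ω = 70.6 mA.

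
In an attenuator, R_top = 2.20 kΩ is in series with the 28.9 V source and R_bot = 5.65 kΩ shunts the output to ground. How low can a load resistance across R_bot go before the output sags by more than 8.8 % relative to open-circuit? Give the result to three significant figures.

Output resistance R_th = R_top‖R_bot = (2.20 × 5.65)/7.850 = 1.583 kΩ.
The fractional drop is R_th/(R_th + R_L); requiring this ≤ 0.0880 gives R_L ≥ R_th(1/0.0880 − 1) = 1.583 × 10.36 = 16.4 kΩ.

R_L(min) ≈ 16.4 kΩ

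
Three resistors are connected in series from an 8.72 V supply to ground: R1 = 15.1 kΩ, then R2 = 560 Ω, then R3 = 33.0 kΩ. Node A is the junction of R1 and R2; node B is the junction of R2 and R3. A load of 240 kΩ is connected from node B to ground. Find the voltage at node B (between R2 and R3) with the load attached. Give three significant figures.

At node B, R3 is in parallel with the load: R3‖R_L = 29010 Ω.
Below node A the resistance is R2 + (R3‖R_L) = 29570 Ω, so V_A = 8.72 × 29570/44670 = 5.772 V.
Then V_B = V_A × (R3‖R_L)/(R2 + R3‖R_L) = 5.772 × 29010/29570 = 5.66 V.

V ≈ 5.66 V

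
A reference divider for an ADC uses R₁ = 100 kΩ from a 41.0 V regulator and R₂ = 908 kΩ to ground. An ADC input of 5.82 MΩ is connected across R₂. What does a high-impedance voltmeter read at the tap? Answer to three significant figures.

The load sits in parallel with R₂: R₂‖R_L = (908 × 5820) / (908 + 5820) = 785.5 kΩ.
V_out = 41.0 × 785.5 / (100 + 785.5) = 41.0 × 785.5/885.5 = 36.4 V.

V_out ≈ 36.4 V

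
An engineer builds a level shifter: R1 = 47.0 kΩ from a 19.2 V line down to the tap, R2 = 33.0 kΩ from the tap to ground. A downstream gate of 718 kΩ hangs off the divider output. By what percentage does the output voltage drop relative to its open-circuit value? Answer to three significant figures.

2.63 %

The divider's output (Thévenin) resistance is R1‖R2 = 19.39 kΩ.
Fractional drop under load = R_th/(R_th + R_L) = 19.39 / (19.39 + 718) = 0.02629.
So the output falls by 2.63 %.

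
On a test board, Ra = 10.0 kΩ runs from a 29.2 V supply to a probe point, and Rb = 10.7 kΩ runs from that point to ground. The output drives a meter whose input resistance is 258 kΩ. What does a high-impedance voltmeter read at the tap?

The load sits in parallel with Rb: Rb‖R_L = (10.7 × 258) / (10.7 + 258) = 10.27 kΩ.
V_out = 29.2 × 10.27 / (10.0 + 10.27) = 29.2 × 10.27/20.27 = 14.8 V.
(Unloaded it would have been 15.1 V.)

V_out ≈ 14.8 V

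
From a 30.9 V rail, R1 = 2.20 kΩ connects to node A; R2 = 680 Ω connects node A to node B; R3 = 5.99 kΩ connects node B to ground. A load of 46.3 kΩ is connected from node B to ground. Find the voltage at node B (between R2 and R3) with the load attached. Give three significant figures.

V ≈ 20.0 V

At node B, R3 is in parallel with the load: R3‖R_L = 5304 Ω.
Below node A the resistance is R2 + (R3‖R_L) = 5984 Ω, so V_A = 30.9 × 5984/8184 = 22.59 V.
Then V_B = V_A × (R3‖R_L)/(R2 + R3‖R_L) = 22.59 × 5304/5984 = 20.0 V.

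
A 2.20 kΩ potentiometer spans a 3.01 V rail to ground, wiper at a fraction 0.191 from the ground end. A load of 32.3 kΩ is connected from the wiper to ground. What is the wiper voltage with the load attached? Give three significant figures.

The wiper splits the pot into (1−α)R = 1780 Ω above and αR = 420.2 Ω below.
Lower section ‖ load = 414.8 Ω.
V_wiper = 3.01 × 414.8/(1780 + 414.8) = 0.569 V.

V ≈ 0.569 V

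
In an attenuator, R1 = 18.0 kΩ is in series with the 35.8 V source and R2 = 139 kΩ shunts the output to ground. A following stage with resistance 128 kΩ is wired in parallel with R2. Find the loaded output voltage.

V_out ≈ 28.2 V

The load sits in parallel with R2: R2‖R_L = (139 × 128) / (139 + 128) = 66.64 kΩ.
V_out = 35.8 × 66.64 / (18.0 + 66.64) = 35.8 × 66.64/84.64 = 28.2 V.
(Unloaded it would have been 31.7 V.)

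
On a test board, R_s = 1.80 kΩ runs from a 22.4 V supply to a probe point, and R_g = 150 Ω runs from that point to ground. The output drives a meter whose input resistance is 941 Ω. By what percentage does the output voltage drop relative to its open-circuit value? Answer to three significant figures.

The divider's output (Thévenin) resistance is R_s‖R_g = 138.5 Ω.
Fractional drop under load = R_th/(R_th + R_L) = 138.5 / (138.5 + 941) = 0.1283.
So the output falls by 12.8 %.

12.8 %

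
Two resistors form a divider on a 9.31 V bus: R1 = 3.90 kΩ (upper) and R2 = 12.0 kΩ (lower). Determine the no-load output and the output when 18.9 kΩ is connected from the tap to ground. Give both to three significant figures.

Unloaded: 7.03 V; loaded: 6.08 V

Open-circuit: V = 9.31 × 12.0/(3.90 + 12.0) = 7.03 V.
With the load, R2 becomes R2‖R_L = 7.340 kΩ, so V = 9.31 × 7.340/11.24 = 6.08 V.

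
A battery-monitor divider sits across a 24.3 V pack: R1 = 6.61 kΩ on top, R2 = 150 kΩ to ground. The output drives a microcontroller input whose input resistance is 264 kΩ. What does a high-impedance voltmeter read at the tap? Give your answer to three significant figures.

V_out ≈ 22.7 V

The load sits in parallel with R2: R2‖R_L = (150 × 264) / (150 + 264) = 95.65 kΩ.
V_out = 24.3 × 95.65 / (6.61 + 95.65) = 24.3 × 95.65/102.3 = 22.7 V.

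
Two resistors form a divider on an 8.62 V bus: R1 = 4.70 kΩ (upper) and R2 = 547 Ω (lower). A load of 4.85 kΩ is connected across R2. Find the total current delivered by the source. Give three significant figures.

R2‖R_L = 491.6 Ω, so the source sees R1 + R2‖R_L = 5192 Ω.
I = 8.62 V / 5192 Ω = 1.66 mA.

I ≈ 1.66 mA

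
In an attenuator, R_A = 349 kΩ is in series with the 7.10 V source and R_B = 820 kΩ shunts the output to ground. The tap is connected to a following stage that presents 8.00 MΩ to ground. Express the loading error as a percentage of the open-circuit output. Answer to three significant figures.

2.97 %

The divider's output (Thévenin) resistance is R_A‖R_B = 244.8 kΩ.
Fractional drop under load = R_th/(R_th + R_L) = 244.8 / (244.8 + 8000) = 0.02969.
So the output falls by 2.97 %.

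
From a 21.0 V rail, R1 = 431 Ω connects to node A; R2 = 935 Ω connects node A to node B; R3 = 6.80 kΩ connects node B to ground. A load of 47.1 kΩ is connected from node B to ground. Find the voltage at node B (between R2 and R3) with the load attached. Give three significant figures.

At node B, R3 is in parallel with the load: R3‖R_L = 5942 Ω.
Below node A the resistance is R2 + (R3‖R_L) = 6877 Ω, so V_A = 21.0 × 6877/7308 = 19.76 V.
Then V_B = V_A × (R3‖R_L)/(R2 + R3‖R_L) = 19.76 × 5942/6877 = 17.1 V.

V ≈ 17.1 V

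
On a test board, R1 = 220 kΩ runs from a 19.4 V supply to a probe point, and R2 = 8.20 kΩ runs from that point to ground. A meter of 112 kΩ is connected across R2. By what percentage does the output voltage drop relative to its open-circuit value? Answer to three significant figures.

6.59 %

The divider's output (Thévenin) resistance is R1‖R2 = 7.905 kΩ.
Fractional drop under load = R_th/(R_th + R_L) = 7.905 / (7.905 + 112) = 0.06593.
So the output falls by 6.59 %.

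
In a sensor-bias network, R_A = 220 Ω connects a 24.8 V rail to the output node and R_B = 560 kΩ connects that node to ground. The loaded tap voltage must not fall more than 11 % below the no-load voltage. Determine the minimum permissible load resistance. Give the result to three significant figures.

Output resistance R_th = R_A‖R_B = (220 × 560000)/560200 = 219.9 Ω.
The fractional drop is R_th/(R_th + R_L); requiring this ≤ 0.110 gives R_L ≥ R_th(1/0.110 − 1) = 219.9 × 8.091 = 1.78 kΩ.

R_L(min) ≈ 1.78 kΩ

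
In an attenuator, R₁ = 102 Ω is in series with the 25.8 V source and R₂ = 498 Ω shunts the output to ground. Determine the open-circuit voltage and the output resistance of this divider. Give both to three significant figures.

V_th is the open-circuit tap voltage: 25.8 × 498/(102 + 498) = 21.4 V.
With the supply zeroed, R₁ and R₂ appear in parallel from the tap: R_th = R₁‖R₂ = (102 × 498)/600.0 = 84.7 Ω.

V_th = 21.4 V, R_th = 84.7 Ω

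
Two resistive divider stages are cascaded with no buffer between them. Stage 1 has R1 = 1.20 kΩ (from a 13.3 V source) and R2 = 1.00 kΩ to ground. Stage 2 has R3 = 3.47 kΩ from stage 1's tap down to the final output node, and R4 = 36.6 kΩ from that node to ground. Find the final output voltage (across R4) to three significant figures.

Stage 2 presents R3+R4 = 40.07 kΩ as a load on stage 1's tap.
Stage 1's lower leg becomes R2‖(R3+R4) = 0.9757 kΩ, so V_mid = 13.3 × 0.9757/2.176 = 5.964 V.
Stage 2 is itself unloaded: V_out = V_mid × R4/(R3+R4) = 5.964 × 36.6/40.07 = 5.45 V.

V_out ≈ 5.45 V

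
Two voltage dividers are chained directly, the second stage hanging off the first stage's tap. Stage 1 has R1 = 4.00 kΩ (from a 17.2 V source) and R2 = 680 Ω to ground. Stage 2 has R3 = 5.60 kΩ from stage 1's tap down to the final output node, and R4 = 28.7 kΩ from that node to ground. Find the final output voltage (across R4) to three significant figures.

Stage 2 presents R3+R4 = 34300 Ω as a load on stage 1's tap.
Stage 1's lower leg becomes R2‖(R3+R4) = 666.8 Ω, so V_mid = 17.2 × 666.8/4667 = 2.458 V.
Stage 2 is itself unloaded: V_out = V_mid × R4/(R3+R4) = 2.458 × 28700/34300 = 2.06 V.

V_out ≈ 2.06 V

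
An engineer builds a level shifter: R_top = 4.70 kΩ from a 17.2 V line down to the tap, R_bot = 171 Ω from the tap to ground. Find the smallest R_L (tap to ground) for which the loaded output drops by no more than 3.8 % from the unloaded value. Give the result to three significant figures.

Output resistance R_th = R_top‖R_bot = (4700 × 171)/4871 = 165.0 Ω.
The fractional drop is R_th/(R_th + R_L); requiring this ≤ 0.0380 gives R_L ≥ R_th(1/0.0380 − 1) = 165.0 × 25.32 = 4.18 kΩ.

R_L(min) ≈ 4.18 kΩ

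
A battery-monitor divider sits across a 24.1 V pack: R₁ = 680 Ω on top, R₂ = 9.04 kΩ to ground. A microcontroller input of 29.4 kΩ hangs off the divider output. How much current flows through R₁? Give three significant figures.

I ≈ 3.17 mA

R₂‖R_L = 6914 Ω, so the source sees R₁ + R₂‖R_L = 7594 Ω.
I = 24.1 V / 7594 Ω = 3.17 mA.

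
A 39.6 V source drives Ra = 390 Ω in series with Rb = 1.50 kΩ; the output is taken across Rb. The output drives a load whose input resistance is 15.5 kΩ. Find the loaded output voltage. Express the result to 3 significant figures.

V_out ≈ 30.8 V

The load sits in parallel with Rb: Rb‖R_L = (1500 × 15500) / (1500 + 15500) = 1368 Ω.
V_out = 39.6 × 1368 / (390 + 1368) = 39.6 × 1368/1758 = 30.8 V.
(Unloaded it would have been 31.4 V.)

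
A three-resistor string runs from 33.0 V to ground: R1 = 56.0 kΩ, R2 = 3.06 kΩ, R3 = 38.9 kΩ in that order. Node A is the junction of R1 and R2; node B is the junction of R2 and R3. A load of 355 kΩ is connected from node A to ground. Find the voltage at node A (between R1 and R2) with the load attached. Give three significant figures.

V ≈ 13.2 V

Below node A the series string R2+R3 = 41.96 kΩ sits in parallel with the 355 kΩ load: 37.52 kΩ.
V_A = 33.0 × 37.52/(56.0 + 37.52) = 13.2 V.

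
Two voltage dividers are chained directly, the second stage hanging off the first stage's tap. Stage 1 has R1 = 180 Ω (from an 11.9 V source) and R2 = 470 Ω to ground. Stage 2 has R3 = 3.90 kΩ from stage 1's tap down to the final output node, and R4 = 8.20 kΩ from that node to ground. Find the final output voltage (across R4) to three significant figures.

Stage 2 presents R3+R4 = 12100 Ω as a load on stage 1's tap.
Stage 1's lower leg becomes R2‖(R3+R4) = 452.4 Ω, so V_mid = 11.9 × 452.4/632.4 = 8.513 V.
Stage 2 is itself unloaded: V_out = V_mid × R4/(R3+R4) = 8.513 × 8200/12100 = 5.77 V.

V_out ≈ 5.77 V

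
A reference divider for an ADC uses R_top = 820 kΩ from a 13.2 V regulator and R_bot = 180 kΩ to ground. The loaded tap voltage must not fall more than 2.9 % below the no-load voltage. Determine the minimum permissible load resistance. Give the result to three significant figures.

R_L(min) ≈ 4.94 MΩ

Output resistance R_th = R_top‖R_bot = (820 × 180)/1000 = 147.6 kΩ.
The fractional drop is R_th/(R_th + R_L); requiring this ≤ 0.0290 gives R_L ≥ R_th(1/0.0290 − 1) = 147.6 × 33.48 = 4.94 MΩ.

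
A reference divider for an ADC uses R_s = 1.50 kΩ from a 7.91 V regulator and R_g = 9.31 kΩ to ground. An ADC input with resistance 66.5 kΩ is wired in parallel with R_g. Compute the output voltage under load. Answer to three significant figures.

The load sits in parallel with R_g: R_g‖R_L = (9.31 × 66.5) / (9.31 + 66.5) = 8.167 kΩ.
V_out = 7.91 × 8.167 / (1.50 + 8.167) = 7.91 × 8.167/9.667 = 6.68 V.

V_out ≈ 6.68 V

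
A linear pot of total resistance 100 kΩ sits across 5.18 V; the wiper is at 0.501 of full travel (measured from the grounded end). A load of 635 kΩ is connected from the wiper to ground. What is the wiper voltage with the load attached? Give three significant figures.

The wiper splits the pot into (1−α)R = 49.90 kΩ above and αR = 50.10 kΩ below.
Lower section ‖ load = 46.44 kΩ.
V_wiper = 5.18 × 46.44/(49.90 + 46.44) = 2.50 V.

V ≈ 2.50 V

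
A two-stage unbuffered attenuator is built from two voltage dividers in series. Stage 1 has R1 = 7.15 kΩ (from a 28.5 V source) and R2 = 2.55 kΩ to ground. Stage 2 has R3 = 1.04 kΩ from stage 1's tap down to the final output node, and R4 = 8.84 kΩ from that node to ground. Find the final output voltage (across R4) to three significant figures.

Stage 2 presents R3+R4 = 9.880 kΩ as a load on stage 1's tap.
Stage 1's lower leg becomes R2‖(R3+R4) = 2.027 kΩ, so V_mid = 28.5 × 2.027/9.177 = 6.295 V.
Stage 2 is itself unloaded: V_out = V_mid × R4/(R3+R4) = 6.295 × 8.84/9.880 = 5.63 V.

V_out ≈ 5.63 V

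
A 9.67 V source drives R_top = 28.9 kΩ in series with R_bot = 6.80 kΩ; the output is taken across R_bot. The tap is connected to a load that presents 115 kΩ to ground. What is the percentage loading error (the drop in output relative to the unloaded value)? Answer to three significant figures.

The divider's output (Thévenin) resistance is R_top‖R_bot = 5.505 kΩ.
Fractional drop under load = R_th/(R_th + R_L) = 5.505 / (5.505 + 115) = 0.04568.
So the output falls by 4.57 %.

4.57 %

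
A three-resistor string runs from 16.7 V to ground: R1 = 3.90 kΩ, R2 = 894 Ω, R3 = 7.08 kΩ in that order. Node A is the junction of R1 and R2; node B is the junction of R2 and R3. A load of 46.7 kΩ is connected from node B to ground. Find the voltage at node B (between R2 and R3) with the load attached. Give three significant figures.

V ≈ 9.38 V

At node B, R3 is in parallel with the load: R3‖R_L = 6148 Ω.
Below node A the resistance is R2 + (R3‖R_L) = 7042 Ω, so V_A = 16.7 × 7042/10940 = 10.75 V.
Then V_B = V_A × (R3‖R_L)/(R2 + R3‖R_L) = 10.75 × 6148/7042 = 9.38 V.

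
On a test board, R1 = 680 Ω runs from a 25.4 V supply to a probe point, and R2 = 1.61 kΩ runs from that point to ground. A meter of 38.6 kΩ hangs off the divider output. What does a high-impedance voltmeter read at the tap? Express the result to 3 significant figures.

The load sits in parallel with R2: R2‖R_L = (1610 × 38600) / (1610 + 38600) = 1546 Ω.
V_out = 25.4 × 1546 / (680 + 1546) = 25.4 × 1546/2226 = 17.6 V.

V_out ≈ 17.6 V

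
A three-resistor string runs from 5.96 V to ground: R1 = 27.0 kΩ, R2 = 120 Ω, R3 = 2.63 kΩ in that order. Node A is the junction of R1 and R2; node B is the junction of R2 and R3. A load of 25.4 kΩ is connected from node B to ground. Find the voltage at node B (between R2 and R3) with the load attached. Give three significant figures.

At node B, R3 is in parallel with the load: R3‖R_L = 2383 Ω.
Below node A the resistance is R2 + (R3‖R_L) = 2503 Ω, so V_A = 5.96 × 2503/29500 = 0.5057 V.
Then V_B = V_A × (R3‖R_L)/(R2 + R3‖R_L) = 0.5057 × 2383/2503 = 0.481 V.

V ≈ 0.481 V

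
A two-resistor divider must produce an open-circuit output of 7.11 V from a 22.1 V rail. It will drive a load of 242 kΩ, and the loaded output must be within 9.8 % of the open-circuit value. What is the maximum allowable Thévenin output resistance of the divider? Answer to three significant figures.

Loading drop = R_th/(R_th + R_L) ≤ 0.0980, so R_th ≤ R_L · ε/(1−ε) = 242 kΩ × 0.0980/0.9020 = 26.3 kΩ.
(Any R1, R2 with R2/(R1+R2) = 0.322 and R1‖R2 ≤ 26.3 kΩ will meet the spec.)

R_th ≤ 26.3 kΩ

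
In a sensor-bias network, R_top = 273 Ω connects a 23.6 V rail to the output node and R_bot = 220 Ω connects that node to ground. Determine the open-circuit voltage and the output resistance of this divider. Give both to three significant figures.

V_th is the open-circuit tap voltage: 23.6 × 220/(273 + 220) = 10.5 V.
With the supply zeroed, R_top and R_bot appear in parallel from the tap: R_th = R_top‖R_bot = (273 × 220)/493.0 = 122 Ω.

V_th = 10.5 V, R_th = 122 Ω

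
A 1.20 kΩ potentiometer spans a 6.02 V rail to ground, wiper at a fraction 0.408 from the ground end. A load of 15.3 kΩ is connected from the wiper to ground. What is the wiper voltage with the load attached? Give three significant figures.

The wiper splits the pot into (1−α)R = 710.4 Ω above and αR = 489.6 Ω below.
Lower section ‖ load = 474.4 Ω.
V_wiper = 6.02 × 474.4/(710.4 + 474.4) = 2.41 V.

V ≈ 2.41 V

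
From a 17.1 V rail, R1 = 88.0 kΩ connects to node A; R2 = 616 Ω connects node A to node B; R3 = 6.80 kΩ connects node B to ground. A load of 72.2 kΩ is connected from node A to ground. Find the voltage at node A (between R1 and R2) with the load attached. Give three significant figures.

Below node A the series string R2+R3 = 7416 Ω sits in parallel with the 72200 Ω load: 6725 Ω.
V_A = 17.1 × 6725/(88000 + 6725) = 1.21 V.

V ≈ 1.21 V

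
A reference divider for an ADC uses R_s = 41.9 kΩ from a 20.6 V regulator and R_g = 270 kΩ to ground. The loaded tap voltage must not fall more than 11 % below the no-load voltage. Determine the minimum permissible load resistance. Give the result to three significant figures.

R_L(min) ≈ 293 kΩ

Output resistance R_th = R_s‖R_g = (41.9 × 270)/311.9 = 36.27 kΩ.
The fractional drop is R_th/(R_th + R_L); requiring this ≤ 0.110 gives R_L ≥ R_th(1/0.110 − 1) = 36.27 × 8.091 = 293 kΩ.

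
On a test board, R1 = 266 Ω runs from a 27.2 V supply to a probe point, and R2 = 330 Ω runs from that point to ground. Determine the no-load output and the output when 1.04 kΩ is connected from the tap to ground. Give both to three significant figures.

Open-circuit: V = 27.2 × 330/(266 + 330) = 15.1 V.
With the load, R2 becomes R2‖R_L = 250.5 Ω, so V = 27.2 × 250.5/516.5 = 13.2 V.

Unloaded: 15.1 V; loaded: 13.2 V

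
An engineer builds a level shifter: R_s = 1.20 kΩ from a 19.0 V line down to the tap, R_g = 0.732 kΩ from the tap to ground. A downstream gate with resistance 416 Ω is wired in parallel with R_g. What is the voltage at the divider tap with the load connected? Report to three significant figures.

V_out ≈ 3.44 V

The load sits in parallel with R_g: R_g‖R_L = (732 × 416) / (732 + 416) = 265.3 Ω.
V_out = 19.0 × 265.3 / (1200 + 265.3) = 19.0 × 265.3/1465 = 3.44 V.
(Unloaded it would have been 7.20 V.)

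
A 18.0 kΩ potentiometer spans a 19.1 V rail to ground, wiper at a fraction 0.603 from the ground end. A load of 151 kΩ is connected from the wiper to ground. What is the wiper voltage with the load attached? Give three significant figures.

V ≈ 11.2 V

The wiper splits the pot into (1−α)R = 7.146 kΩ above and αR = 10.85 kΩ below.
Lower section ‖ load = 10.13 kΩ.
V_wiper = 19.1 × 10.13/(7.146 + 10.13) = 11.2 V.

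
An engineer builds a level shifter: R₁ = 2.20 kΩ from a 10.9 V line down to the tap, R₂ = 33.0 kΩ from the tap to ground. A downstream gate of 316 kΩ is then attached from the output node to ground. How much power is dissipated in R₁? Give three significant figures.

Total resistance from the source is R₁ + (R₂‖R_L) = 32.08 kΩ, so I = 10.9/32.08 kΩ = 0.3398 mA.
P = I²·R₁ = (0.3398 mA)² × 2.20 kΩ = 0.254 mW.

P ≈ 0.254 mW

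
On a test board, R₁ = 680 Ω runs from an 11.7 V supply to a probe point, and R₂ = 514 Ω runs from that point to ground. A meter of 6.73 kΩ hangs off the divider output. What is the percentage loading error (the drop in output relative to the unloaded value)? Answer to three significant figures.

The divider's output (Thévenin) resistance is R₁‖R₂ = 292.7 Ω.
Fractional drop under load = R_th/(R_th + R_L) = 292.7 / (292.7 + 6730) = 0.04168.
So the output falls by 4.17 %.

4.17 %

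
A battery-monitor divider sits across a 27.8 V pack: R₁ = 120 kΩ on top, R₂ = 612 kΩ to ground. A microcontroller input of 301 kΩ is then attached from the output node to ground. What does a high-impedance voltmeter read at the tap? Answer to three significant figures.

V_out ≈ 17.4 V

The load sits in parallel with R₂: R₂‖R_L = (612 × 301) / (612 + 301) = 201.8 kΩ.
V_out = 27.8 × 201.8 / (120 + 201.8) = 27.8 × 201.8/321.8 = 17.4 V.
(Unloaded it would have been 23.2 V.)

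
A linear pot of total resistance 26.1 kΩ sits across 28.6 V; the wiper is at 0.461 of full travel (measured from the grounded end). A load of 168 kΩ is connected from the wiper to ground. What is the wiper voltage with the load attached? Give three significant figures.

V ≈ 12.7 V

The wiper splits the pot into (1−α)R = 14.07 kΩ above and αR = 12.03 kΩ below.
Lower section ‖ load = 11.23 kΩ.
V_wiper = 28.6 × 11.23/(14.07 + 11.23) = 12.7 V.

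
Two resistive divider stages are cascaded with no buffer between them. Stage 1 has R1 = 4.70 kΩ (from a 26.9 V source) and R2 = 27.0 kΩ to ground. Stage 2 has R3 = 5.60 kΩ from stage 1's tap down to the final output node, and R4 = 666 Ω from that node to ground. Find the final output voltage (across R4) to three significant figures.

V_out ≈ 1.49 V

Stage 2 presents R3+R4 = 6266 Ω as a load on stage 1's tap.
Stage 1's lower leg becomes R2‖(R3+R4) = 5086 Ω, so V_mid = 26.9 × 5086/9786 = 13.98 V.
Stage 2 is itself unloaded: V_out = V_mid × R4/(R3+R4) = 13.98 × 666/6266 = 1.49 V.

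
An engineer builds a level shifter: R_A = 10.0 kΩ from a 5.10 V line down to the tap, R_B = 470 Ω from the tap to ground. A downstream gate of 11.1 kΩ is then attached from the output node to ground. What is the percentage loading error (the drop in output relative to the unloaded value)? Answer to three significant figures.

The divider's output (Thévenin) resistance is R_A‖R_B = 448.9 Ω.
Fractional drop under load = R_th/(R_th + R_L) = 448.9 / (448.9 + 11100) = 0.03887.
So the output falls by 3.89 %.

3.89 %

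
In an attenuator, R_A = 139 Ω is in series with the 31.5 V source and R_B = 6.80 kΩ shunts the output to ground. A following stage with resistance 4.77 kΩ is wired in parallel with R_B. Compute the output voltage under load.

The load sits in parallel with R_B: R_B‖R_L = (6800 × 4770) / (6800 + 4770) = 2803 Ω.
V_out = 31.5 × 2803 / (139 + 2803) = 31.5 × 2803/2942 = 30.0 V.

V_out ≈ 30.0 V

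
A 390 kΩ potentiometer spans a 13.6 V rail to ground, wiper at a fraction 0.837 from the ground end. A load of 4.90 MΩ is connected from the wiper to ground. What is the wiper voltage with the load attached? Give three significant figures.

The wiper splits the pot into (1−α)R = 63.57 kΩ above and αR = 326.4 kΩ below.
Lower section ‖ load = 306.0 kΩ.
V_wiper = 13.6 × 306.0/(63.57 + 306.0) = 11.3 V.

V ≈ 11.3 V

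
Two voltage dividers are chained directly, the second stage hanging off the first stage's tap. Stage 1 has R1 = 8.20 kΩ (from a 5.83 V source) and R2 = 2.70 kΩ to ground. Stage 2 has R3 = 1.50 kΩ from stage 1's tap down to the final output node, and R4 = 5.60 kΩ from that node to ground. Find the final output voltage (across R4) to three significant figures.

Stage 2 presents R3+R4 = 7.100 kΩ as a load on stage 1's tap.
Stage 1's lower leg becomes R2‖(R3+R4) = 1.956 kΩ, so V_mid = 5.83 × 1.956/10.16 = 1.123 V.
Stage 2 is itself unloaded: V_out = V_mid × R4/(R3+R4) = 1.123 × 5.60/7.100 = 0.886 V.

V_out ≈ 0.886 V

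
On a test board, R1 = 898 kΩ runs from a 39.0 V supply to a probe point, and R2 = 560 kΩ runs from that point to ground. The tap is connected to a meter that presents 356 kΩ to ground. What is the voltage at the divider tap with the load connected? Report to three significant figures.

The load sits in parallel with R2: R2‖R_L = (560 × 356) / (560 + 356) = 217.6 kΩ.
V_out = 39.0 × 217.6 / (898 + 217.6) = 39.0 × 217.6/1116 = 7.61 V.

V_out ≈ 7.61 V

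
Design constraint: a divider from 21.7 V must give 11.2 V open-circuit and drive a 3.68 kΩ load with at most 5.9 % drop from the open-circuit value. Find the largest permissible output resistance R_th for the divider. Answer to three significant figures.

R_th ≤ 231 Ω

Loading drop = R_th/(R_th + R_L) ≤ 0.0590, so R_th ≤ R_L · ε/(1−ε) = 3.68 kΩ × 0.0590/0.9410 = 231 Ω.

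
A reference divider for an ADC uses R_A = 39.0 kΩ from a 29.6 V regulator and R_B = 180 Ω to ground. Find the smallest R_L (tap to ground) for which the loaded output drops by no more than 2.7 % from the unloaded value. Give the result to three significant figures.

R_L(min) ≈ 6.46 kΩ

Output resistance R_th = R_A‖R_B = (39000 × 180)/39180 = 179.2 Ω.
The fractional drop is R_th/(R_th + R_L); requiring this ≤ 0.0270 gives R_L ≥ R_th(1/0.0270 − 1) = 179.2 × 36.04 = 6.46 kΩ.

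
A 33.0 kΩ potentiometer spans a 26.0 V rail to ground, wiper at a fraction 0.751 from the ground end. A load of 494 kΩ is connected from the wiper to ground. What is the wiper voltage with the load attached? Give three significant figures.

The wiper splits the pot into (1−α)R = 8.217 kΩ above and αR = 24.78 kΩ below.
Lower section ‖ load = 23.60 kΩ.
V_wiper = 26.0 × 23.60/(8.217 + 23.60) = 19.3 V.

V ≈ 19.3 V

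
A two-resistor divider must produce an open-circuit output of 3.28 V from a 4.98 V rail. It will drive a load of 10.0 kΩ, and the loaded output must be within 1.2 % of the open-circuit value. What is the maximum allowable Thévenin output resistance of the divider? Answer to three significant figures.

Loading drop = R_th/(R_th + R_L) ≤ 0.0120, so R_th ≤ R_L · ε/(1−ε) = 10.0 kΩ × 0.0120/0.9880 = 121 Ω.
(Any R1, R2 with R2/(R1+R2) = 0.659 and R1‖R2 ≤ 121 Ω will meet the spec.)

R_th ≤ 121 Ω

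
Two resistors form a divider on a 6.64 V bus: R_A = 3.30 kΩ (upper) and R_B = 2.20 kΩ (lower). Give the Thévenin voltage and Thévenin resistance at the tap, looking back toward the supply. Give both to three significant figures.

V_th is the open-circuit tap voltage: 6.64 × 2.20/(3.30 + 2.20) = 2.66 V.
With the supply zeroed, R_A and R_B appear in parallel from the tap: R_th = R_A‖R_B = (3.30 × 2.20)/5.500 = 1.32 kΩ.

V_th = 2.66 V, R_th = 1.32 kΩ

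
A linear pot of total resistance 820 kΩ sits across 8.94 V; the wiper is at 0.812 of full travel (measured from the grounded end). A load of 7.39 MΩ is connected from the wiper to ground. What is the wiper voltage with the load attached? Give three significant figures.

The wiper splits the pot into (1−α)R = 154.2 kΩ above and αR = 665.8 kΩ below.
Lower section ‖ load = 610.8 kΩ.
V_wiper = 8.94 × 610.8/(154.2 + 610.8) = 7.14 V.

V ≈ 7.14 V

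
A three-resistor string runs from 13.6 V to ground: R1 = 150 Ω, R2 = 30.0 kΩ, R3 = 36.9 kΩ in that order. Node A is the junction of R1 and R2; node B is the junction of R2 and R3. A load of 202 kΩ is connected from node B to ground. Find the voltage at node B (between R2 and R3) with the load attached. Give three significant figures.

At node B, R3 is in parallel with the load: R3‖R_L = 31200 Ω.
Below node A the resistance is R2 + (R3‖R_L) = 61200 Ω, so V_A = 13.6 × 61200/61350 = 13.57 V.
Then V_B = V_A × (R3‖R_L)/(R2 + R3‖R_L) = 13.57 × 31200/61200 = 6.92 V.

V ≈ 6.92 V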